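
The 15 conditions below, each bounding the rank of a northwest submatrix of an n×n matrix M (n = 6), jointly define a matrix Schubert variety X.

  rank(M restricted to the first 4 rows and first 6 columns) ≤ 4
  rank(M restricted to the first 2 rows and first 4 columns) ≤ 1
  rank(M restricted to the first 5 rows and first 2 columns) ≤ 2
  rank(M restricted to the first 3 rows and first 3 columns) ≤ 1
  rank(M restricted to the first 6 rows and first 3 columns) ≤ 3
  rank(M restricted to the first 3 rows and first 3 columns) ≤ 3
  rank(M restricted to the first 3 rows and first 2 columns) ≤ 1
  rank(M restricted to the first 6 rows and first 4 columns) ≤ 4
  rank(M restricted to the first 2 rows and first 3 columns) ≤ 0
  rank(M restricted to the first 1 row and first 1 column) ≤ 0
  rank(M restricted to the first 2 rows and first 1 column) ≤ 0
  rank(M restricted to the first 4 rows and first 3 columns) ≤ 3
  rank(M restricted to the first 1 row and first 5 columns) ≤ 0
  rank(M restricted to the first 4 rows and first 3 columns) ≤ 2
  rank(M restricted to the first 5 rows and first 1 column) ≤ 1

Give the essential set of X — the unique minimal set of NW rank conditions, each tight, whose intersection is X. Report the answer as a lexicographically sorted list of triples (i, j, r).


Rank table r_w(6×6) implied by the 15 constraints:

  0 0 0 0 0 1
  0 0 0 1 1 2
  1 1 1 2 2 3
  1 2 2 3 3 4
  1 2 3 4 4 5
  1 2 3 4 5 6

reading off 1-entries of Δ²R: w = (6, 4, 1, 2, 3, 5).

D(w) has 8 cells with 2 SE-corners; essential set:

[(1, 5, 0), (2, 3, 0)]


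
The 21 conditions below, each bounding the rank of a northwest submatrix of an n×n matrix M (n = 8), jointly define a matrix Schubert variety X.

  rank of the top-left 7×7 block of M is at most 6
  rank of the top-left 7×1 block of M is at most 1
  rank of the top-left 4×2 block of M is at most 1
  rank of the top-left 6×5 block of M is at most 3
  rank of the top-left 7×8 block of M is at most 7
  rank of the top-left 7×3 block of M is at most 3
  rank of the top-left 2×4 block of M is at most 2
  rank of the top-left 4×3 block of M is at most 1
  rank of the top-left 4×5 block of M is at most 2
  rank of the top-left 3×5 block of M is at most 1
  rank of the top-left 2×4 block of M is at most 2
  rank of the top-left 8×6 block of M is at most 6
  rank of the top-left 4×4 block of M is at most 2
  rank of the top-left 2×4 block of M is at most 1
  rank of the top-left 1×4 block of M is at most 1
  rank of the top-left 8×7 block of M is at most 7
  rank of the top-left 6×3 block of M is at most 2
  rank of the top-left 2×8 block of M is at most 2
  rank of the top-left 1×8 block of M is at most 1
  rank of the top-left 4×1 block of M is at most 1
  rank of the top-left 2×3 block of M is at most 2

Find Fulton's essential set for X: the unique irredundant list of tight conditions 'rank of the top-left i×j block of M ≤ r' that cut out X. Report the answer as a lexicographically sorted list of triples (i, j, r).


The tightest implied rank at each (i,j), from the 21 conditions:

  R[1]: 1 | 1 | 1 | 1 | 1 | 1 | 1 | 1
  R[2]: 1 | 1 | 1 | 1 | 1 | 2 | 2 | 2
  R[3]: 1 | 1 | 1 | 1 | 1 | 2 | 3 | 3
  R[4]: 1 | 1 | 1 | 2 | 2 | 3 | 4 | 4
  R[5]: 1 | 2 | 2 | 3 | 3 | 4 | 5 | 5
  R[6]: 1 | 2 | 2 | 3 | 3 | 4 | 5 | 6
  R[7]: 1 | 2 | 3 | 4 | 4 | 5 | 6 | 7
  R[8]: 1 | 2 | 3 | 4 | 5 | 6 | 7 | 8

the unique w with this rank table is (1, 6, 7, 4, 2, 8, 3, 5).

4 SE-corners of the 12-cell Rothe diagram give Ess(w):

[(3, 5, 1), (4, 3, 1), (6, 3, 2), (6, 5, 3)]


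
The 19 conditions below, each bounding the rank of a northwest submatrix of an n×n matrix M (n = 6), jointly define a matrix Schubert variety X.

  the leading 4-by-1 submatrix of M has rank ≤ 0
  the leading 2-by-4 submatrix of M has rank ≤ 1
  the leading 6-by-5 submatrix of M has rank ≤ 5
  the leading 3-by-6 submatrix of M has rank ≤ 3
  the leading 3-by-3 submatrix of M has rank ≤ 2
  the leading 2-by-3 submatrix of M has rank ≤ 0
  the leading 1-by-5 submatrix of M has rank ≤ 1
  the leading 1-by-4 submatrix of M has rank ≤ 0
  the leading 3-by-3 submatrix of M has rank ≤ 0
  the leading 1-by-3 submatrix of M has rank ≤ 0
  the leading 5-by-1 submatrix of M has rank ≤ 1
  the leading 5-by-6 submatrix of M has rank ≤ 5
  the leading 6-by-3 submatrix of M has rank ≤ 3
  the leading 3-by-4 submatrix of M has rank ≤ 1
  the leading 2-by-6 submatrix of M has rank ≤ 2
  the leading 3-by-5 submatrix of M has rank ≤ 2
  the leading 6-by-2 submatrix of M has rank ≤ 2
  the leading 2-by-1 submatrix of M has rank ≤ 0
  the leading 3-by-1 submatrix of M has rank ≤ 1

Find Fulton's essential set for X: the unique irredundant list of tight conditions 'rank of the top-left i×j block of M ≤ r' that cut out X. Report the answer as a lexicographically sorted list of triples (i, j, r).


Computing R[i][j] = min implied NW-rank bound (n=6, 19 conditions):

  i=1: 0, 0, 0, 0, 1, 1
  i=2: 0, 0, 0, 1, 2, 2
  i=3: 0, 0, 0, 1, 2, 3
  i=4: 0, 1, 1, 2, 3, 4
  i=5: 1, 2, 2, 3, 4, 5
  i=6: 1, 2, 3, 4, 5, 6

the unique w with this rank table is (5, 4, 6, 2, 1, 3).

Rothe diagram D(w) (11 cells), 3 SE-corners (essential conditions):

[(1, 4, 0), (3, 3, 0), (4, 1, 0)]


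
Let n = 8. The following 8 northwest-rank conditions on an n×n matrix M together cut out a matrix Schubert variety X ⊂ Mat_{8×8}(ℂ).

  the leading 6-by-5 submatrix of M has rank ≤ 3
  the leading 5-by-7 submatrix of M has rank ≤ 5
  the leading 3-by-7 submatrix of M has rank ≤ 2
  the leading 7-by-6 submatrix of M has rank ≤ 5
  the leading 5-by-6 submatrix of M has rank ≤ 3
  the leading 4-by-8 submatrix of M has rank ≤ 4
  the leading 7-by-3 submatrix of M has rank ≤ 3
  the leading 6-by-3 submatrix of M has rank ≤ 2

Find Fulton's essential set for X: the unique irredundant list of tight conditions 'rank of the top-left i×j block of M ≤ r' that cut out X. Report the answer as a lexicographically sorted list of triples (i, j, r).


Computing R[i][j] = min implied NW-rank bound (n=8, 8 conditions):

  row 1: 1 | 1 | 1 | 1 | 1 | 1 | 1 | 1
  row 2: 1 | 2 | 2 | 2 | 2 | 2 | 2 | 2
  row 3: 1 | 2 | 2 | 2 | 2 | 2 | 2 | 3
  row 4: 1 | 2 | 2 | 3 | 3 | 3 | 3 | 4
  row 5: 1 | 2 | 2 | 3 | 3 | 3 | 4 | 5
  row 6: 1 | 2 | 2 | 3 | 3 | 4 | 5 | 6
  row 7: 1 | 2 | 3 | 4 | 4 | 5 | 6 | 7
  row 8: 1 | 2 | 3 | 4 | 5 | 6 | 7 | 8

reading off 1-entries of Δ²R: w = (1, 2, 8, 4, 7, 6, 3, 5).

|D(w)|=11, |Ess(w)|=4:

[(3, 7, 2), (5, 6, 3), (6, 3, 2), (6, 5, 3)]


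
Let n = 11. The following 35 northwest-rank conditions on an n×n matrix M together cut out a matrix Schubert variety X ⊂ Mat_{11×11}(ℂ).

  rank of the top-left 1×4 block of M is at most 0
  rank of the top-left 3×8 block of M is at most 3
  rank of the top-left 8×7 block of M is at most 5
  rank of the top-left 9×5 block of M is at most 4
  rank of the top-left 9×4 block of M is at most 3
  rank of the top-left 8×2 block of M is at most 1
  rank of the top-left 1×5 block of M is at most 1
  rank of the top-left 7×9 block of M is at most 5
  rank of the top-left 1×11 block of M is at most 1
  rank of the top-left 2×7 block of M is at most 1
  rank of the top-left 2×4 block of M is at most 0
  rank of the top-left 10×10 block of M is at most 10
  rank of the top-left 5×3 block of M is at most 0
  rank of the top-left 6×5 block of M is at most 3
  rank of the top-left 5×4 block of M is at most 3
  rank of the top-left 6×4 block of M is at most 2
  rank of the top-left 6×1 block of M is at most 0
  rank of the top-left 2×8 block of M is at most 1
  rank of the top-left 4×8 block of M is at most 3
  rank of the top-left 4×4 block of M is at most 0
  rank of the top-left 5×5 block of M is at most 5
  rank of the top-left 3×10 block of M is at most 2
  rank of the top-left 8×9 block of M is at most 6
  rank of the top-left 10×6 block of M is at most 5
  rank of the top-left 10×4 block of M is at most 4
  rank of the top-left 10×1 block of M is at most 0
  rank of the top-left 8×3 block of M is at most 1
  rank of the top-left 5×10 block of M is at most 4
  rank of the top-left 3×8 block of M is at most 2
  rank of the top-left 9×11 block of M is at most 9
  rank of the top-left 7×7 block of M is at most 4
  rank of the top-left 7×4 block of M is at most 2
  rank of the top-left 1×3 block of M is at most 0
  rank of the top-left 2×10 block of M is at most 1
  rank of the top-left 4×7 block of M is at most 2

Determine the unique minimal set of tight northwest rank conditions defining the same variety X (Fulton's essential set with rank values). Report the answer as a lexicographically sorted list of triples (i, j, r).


Computing R[i][j] = min implied NW-rank bound (n=11, 35 conditions):

  i=1: 0  0  0  0  1  1  1  1  1  1  1
  i=2: 0  0  0  0  1  1  1  1  1  1  2
  i=3: 0  0  0  0  1  2  2  2  2  2  3
  i=4: 0  0  0  0  1  2  2  3  3  3  4
  i=5: 0  0  0  1  2  3  3  4  4  4  5
  i=6: 0  1  1  2  3  4  4  5  5  5  6
  i=7: 0  1  1  2  3  4  4  5  5  6  7
  i=8: 0  1  1  2  3  4  5  6  6  7  8
  i=9: 0  1  2  3  4  5  6  7  7  8  9
  i=10: 0  1  2  3  4  5  6  7  8  9  10
  i=11: 1  2  3  4  5  6  7  8  9  10  11

so w = (5, 11, 6, 8, 4, 2, 10, 7, 3, 9, 1).

Fulton essential set (8 of the 34 Rothe cells):

[(2, 10, 1), (4, 4, 0), (4, 7, 2), (5, 3, 0), (7, 7, 4), (7, 9, 5), (8, 3, 1), (10, 1, 0)]


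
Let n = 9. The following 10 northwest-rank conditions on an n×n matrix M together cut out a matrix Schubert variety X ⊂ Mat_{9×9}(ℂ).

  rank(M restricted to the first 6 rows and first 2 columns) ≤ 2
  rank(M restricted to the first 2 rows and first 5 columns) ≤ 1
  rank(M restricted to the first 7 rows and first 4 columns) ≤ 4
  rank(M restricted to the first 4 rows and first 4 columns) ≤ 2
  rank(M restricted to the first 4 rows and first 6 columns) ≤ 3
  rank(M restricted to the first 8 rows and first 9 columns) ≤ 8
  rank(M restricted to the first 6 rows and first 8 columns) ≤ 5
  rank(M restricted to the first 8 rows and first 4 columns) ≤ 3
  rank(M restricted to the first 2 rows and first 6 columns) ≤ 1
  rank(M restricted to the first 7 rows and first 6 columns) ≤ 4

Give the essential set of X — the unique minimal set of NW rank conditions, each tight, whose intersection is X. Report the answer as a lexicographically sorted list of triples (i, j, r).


The tightest implied rank at each (i,j), from the 10 conditions:

  i=1: 1, 1, 1, 1, 1, 1, 1, 1, 1
  i=2: 1, 1, 1, 1, 1, 1, 2, 2, 2
  i=3: 1, 2, 2, 2, 2, 2, 3, 3, 3
  i=4: 1, 2, 2, 2, 3, 3, 4, 4, 4
  i=5: 1, 2, 3, 3, 4, 4, 5, 5, 5
  i=6: 1, 2, 3, 3, 4, 4, 5, 5, 6
  i=7: 1, 2, 3, 3, 4, 4, 5, 6, 7
  i=8: 1, 2, 3, 3, 4, 5, 6, 7, 8
  i=9: 1, 2, 3, 4, 5, 6, 7, 8, 9

giving w = (1, 7, 2, 5, 3, 9, 8, 6, 4) via Δ²R.

|D(w)|=13, |Ess(w)|=5:

[(2, 6, 1), (4, 4, 2), (6, 8, 5), (7, 6, 4), (8, 4, 3)]


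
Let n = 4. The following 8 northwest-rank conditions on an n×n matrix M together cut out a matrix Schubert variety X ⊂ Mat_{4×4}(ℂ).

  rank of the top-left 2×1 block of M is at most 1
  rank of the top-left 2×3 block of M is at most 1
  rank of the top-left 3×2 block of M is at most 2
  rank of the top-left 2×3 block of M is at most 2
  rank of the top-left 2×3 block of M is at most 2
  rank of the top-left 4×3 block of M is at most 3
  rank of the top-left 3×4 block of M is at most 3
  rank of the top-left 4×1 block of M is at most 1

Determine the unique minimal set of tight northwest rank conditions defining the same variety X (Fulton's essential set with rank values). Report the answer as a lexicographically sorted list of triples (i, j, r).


The tightest implied rank at each (i,j), from the 8 conditions:

  i=1: 1  1  1  1
  i=2: 1  1  1  2
  i=3: 1  2  2  3
  i=4: 1  2  3  4

second differences of R give the permutation w = (1, 4, 2, 3).

|D(w)|=2, |Ess(w)|=1:

[(2, 3, 1)]


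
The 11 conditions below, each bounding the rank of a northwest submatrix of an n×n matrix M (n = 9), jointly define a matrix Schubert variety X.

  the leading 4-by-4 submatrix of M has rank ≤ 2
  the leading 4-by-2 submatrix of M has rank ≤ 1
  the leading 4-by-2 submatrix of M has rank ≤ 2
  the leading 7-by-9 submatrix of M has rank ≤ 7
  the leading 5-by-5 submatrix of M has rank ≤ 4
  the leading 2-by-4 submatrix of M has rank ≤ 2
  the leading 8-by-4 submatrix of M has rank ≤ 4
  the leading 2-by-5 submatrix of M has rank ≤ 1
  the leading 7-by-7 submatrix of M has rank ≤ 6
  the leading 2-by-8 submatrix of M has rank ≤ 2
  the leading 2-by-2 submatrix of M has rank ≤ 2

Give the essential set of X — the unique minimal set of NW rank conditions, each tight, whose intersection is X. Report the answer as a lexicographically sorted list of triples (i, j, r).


Reconstructing r_w from the 11 given conditions:

  1 | 1 | 1 | 1 | 1 | 1 | 1 | 1 | 1
  1 | 1 | 1 | 1 | 1 | 2 | 2 | 2 | 2
  1 | 1 | 2 | 2 | 2 | 3 | 3 | 3 | 3
  1 | 1 | 2 | 2 | 3 | 4 | 4 | 4 | 4
  1 | 2 | 3 | 3 | 4 | 5 | 5 | 5 | 5
  1 | 2 | 3 | 4 | 5 | 6 | 6 | 6 | 6
  1 | 2 | 3 | 4 | 5 | 6 | 6 | 7 | 7
  1 | 2 | 3 | 4 | 5 | 6 | 7 | 8 | 8
  1 | 2 | 3 | 4 | 5 | 6 | 7 | 8 | 9

so w = (1, 6, 3, 5, 2, 4, 8, 7, 9).

Fulton essential set (4 of the 8 Rothe cells):

[(2, 5, 1), (4, 2, 1), (4, 4, 2), (7, 7, 6)]


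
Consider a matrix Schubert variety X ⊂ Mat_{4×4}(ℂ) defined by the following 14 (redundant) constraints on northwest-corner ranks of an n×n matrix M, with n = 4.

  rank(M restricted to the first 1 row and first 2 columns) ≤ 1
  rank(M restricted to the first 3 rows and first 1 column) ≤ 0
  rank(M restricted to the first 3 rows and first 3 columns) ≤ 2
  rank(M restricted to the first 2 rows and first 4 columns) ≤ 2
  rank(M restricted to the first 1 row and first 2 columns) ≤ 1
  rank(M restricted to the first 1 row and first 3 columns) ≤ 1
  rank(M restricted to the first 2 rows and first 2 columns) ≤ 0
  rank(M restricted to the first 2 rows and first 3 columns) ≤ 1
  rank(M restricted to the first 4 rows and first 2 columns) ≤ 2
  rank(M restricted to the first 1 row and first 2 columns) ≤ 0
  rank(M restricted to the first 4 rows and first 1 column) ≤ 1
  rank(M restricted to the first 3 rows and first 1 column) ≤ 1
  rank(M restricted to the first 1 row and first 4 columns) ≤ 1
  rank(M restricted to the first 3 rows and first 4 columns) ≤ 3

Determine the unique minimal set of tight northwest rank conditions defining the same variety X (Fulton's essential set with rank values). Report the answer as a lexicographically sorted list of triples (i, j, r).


Propagating the 14 rank bounds to every northwest block:

  R[1]: 0, 0, 1, 1
  R[2]: 0, 0, 1, 2
  R[3]: 0, 1, 2, 3
  R[4]: 1, 2, 3, 4

hence w(1..4) = (3, 4, 2, 1).

|D(w)|=5, |Ess(w)|=2:

[(2, 2, 0), (3, 1, 0)]


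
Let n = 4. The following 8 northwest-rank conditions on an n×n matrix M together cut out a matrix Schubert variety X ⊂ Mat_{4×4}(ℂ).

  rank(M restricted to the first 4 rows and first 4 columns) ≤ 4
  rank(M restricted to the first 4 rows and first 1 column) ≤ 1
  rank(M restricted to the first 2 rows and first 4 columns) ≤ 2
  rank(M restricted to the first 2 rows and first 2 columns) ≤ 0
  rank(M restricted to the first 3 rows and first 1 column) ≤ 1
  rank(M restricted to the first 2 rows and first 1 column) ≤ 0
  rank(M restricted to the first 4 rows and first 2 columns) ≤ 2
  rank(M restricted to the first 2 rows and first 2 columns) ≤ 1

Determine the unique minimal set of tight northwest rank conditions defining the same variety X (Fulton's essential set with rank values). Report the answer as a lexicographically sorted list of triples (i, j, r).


Reconstructing r_w from the 8 given conditions:

  i=1: 0 | 0 | 1 | 1
  i=2: 0 | 0 | 1 | 2
  i=3: 1 | 1 | 2 | 3
  i=4: 1 | 2 | 3 | 4

second differences of R give the permutation w = (3, 4, 1, 2).

|D(w)|=4, |Ess(w)|=1:

[(2, 2, 0)]


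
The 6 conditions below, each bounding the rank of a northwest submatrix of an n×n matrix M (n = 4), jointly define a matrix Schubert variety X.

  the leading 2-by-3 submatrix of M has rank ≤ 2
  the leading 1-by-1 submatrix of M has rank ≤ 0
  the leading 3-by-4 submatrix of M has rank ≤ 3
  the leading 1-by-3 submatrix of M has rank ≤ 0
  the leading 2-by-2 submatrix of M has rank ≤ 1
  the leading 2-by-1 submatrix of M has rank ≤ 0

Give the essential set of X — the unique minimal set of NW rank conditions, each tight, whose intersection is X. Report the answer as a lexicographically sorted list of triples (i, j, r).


Reconstructing r_w from the 6 given conditions:

  R[1]: 0, 0, 0, 1
  R[2]: 0, 1, 1, 2
  R[3]: 1, 2, 2, 3
  R[4]: 1, 2, 3, 4

hence w(1..4) = (4, 2, 1, 3).

Rothe diagram D(w) (4 cells), 2 SE-corners (essential conditions):

[(1, 3, 0), (2, 1, 0)]


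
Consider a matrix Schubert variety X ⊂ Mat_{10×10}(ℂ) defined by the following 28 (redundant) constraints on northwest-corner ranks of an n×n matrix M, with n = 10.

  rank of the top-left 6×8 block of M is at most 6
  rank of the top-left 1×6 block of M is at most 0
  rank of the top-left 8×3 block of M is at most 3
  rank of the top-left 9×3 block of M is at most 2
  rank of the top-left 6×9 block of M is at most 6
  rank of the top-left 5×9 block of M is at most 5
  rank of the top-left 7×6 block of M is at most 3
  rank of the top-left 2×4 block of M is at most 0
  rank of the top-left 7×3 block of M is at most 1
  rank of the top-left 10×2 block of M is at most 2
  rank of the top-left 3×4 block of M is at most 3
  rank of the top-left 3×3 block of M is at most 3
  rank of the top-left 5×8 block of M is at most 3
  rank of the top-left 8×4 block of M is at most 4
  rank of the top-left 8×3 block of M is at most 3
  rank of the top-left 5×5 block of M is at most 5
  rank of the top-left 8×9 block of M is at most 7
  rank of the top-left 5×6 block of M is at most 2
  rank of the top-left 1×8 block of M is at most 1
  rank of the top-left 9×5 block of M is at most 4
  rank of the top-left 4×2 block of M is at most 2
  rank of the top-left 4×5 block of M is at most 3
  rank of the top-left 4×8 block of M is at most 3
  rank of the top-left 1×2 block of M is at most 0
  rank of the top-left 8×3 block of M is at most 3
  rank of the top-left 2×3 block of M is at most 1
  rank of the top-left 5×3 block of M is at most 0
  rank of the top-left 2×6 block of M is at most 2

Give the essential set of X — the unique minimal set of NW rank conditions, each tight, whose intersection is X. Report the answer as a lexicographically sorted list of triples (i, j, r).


The tightest implied rank at each (i,j), from the 28 conditions:

  R[1]: 0 0 0 0 0 0 1 1 1 1
  R[2]: 0 0 0 0 1 1 2 2 2 2
  R[3]: 0 0 0 1 2 2 3 3 3 3
  R[4]: 0 0 0 1 2 2 3 3 4 4
  R[5]: 0 0 0 1 2 2 3 3 4 5
  R[6]: 1 1 1 2 3 3 4 4 5 6
  R[7]: 1 1 1 2 3 3 4 5 6 7
  R[8]: 1 2 2 3 4 4 5 6 7 8
  R[9]: 1 2 2 3 4 5 6 7 8 9
  R[10]: 1 2 3 4 5 6 7 8 9 10

so w = (7, 5, 4, 9, 10, 1, 8, 2, 6, 3).

Fulton essential set (8 of the 27 Rothe cells):

[(1, 6, 0), (2, 4, 0), (5, 3, 0), (5, 6, 2), (5, 8, 3), (7, 3, 1), (7, 6, 3), (9, 3, 2)]


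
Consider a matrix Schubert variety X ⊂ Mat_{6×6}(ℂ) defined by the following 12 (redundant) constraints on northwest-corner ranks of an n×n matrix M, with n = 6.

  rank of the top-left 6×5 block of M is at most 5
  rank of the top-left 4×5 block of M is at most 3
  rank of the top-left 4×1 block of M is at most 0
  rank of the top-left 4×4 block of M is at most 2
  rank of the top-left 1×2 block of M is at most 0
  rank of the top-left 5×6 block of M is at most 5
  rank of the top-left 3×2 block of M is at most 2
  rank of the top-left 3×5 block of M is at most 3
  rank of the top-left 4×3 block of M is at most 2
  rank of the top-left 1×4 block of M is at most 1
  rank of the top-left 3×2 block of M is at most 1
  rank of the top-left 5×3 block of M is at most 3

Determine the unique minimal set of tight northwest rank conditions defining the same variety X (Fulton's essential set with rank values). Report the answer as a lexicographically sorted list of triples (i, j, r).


The tightest implied rank at each (i,j), from the 12 conditions:

  i=1: 0  0  1  1  1  1
  i=2: 0  1  2  2  2  2
  i=3: 0  1  2  2  3  3
  i=4: 0  1  2  2  3  4
  i=5: 1  2  3  3  4  5
  i=6: 1  2  3  4  5  6

second differences of R give the permutation w = (3, 2, 5, 6, 1, 4).

ℓ(w)=7; the 3 essential cells (i,j,r):

[(1, 2, 0), (4, 1, 0), (4, 4, 2)]


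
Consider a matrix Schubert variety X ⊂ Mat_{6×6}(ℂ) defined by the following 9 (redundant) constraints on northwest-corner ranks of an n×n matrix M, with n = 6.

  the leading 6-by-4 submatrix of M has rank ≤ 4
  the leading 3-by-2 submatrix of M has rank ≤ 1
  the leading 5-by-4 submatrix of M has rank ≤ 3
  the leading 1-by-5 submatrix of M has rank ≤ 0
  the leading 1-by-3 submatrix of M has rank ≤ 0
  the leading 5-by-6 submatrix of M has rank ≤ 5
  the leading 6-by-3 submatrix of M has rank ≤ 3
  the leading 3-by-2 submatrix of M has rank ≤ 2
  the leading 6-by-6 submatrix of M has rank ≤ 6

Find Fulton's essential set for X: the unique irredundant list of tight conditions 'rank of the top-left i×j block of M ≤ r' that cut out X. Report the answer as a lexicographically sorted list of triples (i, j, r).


Propagating the 9 rank bounds to every northwest block:

  row 1: 0 | 0 | 0 | 0 | 0 | 1
  row 2: 1 | 1 | 1 | 1 | 1 | 2
  row 3: 1 | 1 | 2 | 2 | 2 | 3
  row 4: 1 | 2 | 3 | 3 | 3 | 4
  row 5: 1 | 2 | 3 | 3 | 4 | 5
  row 6: 1 | 2 | 3 | 4 | 5 | 6

second differences of R give the permutation w = (6, 1, 3, 2, 5, 4).

|D(w)|=7, |Ess(w)|=3:

[(1, 5, 0), (3, 2, 1), (5, 4, 3)]


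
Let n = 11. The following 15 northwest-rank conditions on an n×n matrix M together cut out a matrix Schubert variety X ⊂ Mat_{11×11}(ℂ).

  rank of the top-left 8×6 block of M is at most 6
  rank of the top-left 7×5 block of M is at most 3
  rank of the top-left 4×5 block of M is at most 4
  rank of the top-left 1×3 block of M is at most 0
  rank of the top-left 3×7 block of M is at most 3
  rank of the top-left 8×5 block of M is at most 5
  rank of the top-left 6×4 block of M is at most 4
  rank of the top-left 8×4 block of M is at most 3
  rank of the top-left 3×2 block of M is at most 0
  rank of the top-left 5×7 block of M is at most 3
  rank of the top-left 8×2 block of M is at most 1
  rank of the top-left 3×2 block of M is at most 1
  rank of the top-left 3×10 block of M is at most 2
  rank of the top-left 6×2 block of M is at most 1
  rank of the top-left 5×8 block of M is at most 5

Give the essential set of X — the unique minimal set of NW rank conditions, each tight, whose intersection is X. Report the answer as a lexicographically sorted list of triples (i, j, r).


Reconstructing r_w from the 15 given conditions:

  0, 0, 0, 1, 1, 1, 1, 1, 1, 1, 1
  0, 0, 1, 2, 2, 2, 2, 2, 2, 2, 2
  0, 0, 1, 2, 2, 2, 2, 2, 2, 2, 3
  1, 1, 2, 3, 3, 3, 3, 3, 3, 3, 4
  1, 1, 2, 3, 3, 3, 3, 4, 4, 4, 5
  1, 1, 2, 3, 3, 4, 4, 5, 5, 5, 6
  1, 1, 2, 3, 3, 4, 5, 6, 6, 6, 7
  1, 1, 2, 3, 4, 5, 6, 7, 7, 7, 8
  1, 2, 3, 4, 5, 6, 7, 8, 8, 8, 9
  1, 2, 3, 4, 5, 6, 7, 8, 9, 9, 10
  1, 2, 3, 4, 5, 6, 7, 8, 9, 10, 11

giving w = (4, 3, 11, 1, 8, 6, 7, 5, 2, 9, 10) via Δ²R.

Fulton essential set (6 of the 22 Rothe cells):

[(1, 3, 0), (3, 2, 0), (3, 10, 2), (5, 7, 3), (7, 5, 3), (8, 2, 1)]


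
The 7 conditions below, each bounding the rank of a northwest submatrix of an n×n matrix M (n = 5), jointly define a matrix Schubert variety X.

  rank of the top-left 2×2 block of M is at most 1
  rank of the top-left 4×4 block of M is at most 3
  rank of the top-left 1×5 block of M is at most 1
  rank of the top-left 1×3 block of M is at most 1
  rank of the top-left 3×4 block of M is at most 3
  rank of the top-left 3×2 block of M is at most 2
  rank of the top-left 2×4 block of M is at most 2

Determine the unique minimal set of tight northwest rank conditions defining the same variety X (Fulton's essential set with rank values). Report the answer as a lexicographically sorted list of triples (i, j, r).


Computing R[i][j] = min implied NW-rank bound (n=5, 7 conditions):

  row 1: 1, 1, 1, 1, 1
  row 2: 1, 1, 2, 2, 2
  row 3: 1, 2, 3, 3, 3
  row 4: 1, 2, 3, 3, 4
  row 5: 1, 2, 3, 4, 5

second differences of R give the permutation w = (1, 3, 2, 5, 4).

Fulton essential set (2 of the 2 Rothe cells):

[(2, 2, 1), (4, 4, 3)]


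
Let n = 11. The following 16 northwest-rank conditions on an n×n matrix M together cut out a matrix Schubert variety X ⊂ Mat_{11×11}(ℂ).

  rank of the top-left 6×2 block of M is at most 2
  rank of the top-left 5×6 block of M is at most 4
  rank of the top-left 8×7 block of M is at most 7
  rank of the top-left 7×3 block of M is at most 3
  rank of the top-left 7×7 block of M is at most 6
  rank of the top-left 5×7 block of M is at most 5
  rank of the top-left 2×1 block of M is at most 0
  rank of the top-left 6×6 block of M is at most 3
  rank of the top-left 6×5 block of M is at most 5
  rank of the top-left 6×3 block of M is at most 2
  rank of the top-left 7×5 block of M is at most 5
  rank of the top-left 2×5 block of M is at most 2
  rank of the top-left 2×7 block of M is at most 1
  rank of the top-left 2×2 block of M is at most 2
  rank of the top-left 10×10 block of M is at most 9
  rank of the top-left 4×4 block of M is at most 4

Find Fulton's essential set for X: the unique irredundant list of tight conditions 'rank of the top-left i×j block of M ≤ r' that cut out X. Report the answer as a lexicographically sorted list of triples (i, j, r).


Computing R[i][j] = min implied NW-rank bound (n=11, 16 conditions):

  i=1: 0  1  1  1  1  1  1  1  1  1  1
  i=2: 0  1  1  1  1  1  1  2  2  2  2
  i=3: 1  2  2  2  2  2  2  3  3  3  3
  i=4: 1  2  2  3  3  3  3  4  4  4  4
  i=5: 1  2  2  3  3  3  4  5  5  5  5
  i=6: 1  2  2  3  3  3  4  5  6  6  6
  i=7: 1  2  3  4  4  4  5  6  7  7  7
  i=8: 1  2  3  4  5  5  6  7  8  8  8
  i=9: 1  2  3  4  5  6  7  8  9  9  9
  i=10: 1  2  3  4  5  6  7  8  9  9  10
  i=11: 1  2  3  4  5  6  7  8  9  10  11

so w = (2, 8, 1, 4, 7, 9, 3, 5, 6, 11, 10).

Rothe diagram D(w) (15 cells), 5 SE-corners (essential conditions):

[(2, 1, 0), (2, 7, 1), (6, 3, 2), (6, 6, 3), (10, 10, 9)]


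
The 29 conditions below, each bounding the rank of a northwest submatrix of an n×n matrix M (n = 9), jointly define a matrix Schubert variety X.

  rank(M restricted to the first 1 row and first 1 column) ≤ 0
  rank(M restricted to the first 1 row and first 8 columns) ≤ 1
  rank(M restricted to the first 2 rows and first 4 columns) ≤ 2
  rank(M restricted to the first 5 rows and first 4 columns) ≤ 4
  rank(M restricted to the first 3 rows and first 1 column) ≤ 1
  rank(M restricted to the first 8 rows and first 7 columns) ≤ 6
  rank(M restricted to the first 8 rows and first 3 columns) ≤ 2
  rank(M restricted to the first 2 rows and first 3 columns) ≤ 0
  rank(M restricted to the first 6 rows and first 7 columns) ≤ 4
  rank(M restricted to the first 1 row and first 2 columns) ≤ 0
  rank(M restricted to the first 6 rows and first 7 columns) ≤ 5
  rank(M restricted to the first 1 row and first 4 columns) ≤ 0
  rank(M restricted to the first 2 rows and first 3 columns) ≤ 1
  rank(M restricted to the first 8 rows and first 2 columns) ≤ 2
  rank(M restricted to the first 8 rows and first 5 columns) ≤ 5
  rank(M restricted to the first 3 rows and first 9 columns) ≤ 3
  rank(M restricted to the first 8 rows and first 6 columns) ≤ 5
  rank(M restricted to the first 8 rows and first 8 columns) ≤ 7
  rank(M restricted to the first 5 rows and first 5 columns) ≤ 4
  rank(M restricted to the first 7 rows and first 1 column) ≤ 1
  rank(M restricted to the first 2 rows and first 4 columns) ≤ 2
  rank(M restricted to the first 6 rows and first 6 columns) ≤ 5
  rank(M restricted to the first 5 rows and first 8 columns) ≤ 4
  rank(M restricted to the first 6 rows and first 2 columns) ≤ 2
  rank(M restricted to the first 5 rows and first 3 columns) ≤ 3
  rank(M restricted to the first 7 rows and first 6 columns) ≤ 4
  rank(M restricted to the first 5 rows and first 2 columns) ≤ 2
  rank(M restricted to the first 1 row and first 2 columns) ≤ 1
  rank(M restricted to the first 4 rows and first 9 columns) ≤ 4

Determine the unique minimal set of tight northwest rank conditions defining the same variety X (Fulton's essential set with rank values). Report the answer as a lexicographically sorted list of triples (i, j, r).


Recovering R(i,j) via the rank-extension bound from the 29 conditions:

  R[1]: 0, 0, 0, 0, 1, 1, 1, 1, 1
  R[2]: 0, 0, 0, 1, 2, 2, 2, 2, 2
  R[3]: 1, 1, 1, 2, 3, 3, 3, 3, 3
  R[4]: 1, 2, 2, 3, 4, 4, 4, 4, 4
  R[5]: 1, 2, 2, 3, 4, 4, 4, 4, 5
  R[6]: 1, 2, 2, 3, 4, 4, 4, 5, 6
  R[7]: 1, 2, 2, 3, 4, 4, 5, 6, 7
  R[8]: 1, 2, 2, 3, 4, 5, 6, 7, 8
  R[9]: 1, 2, 3, 4, 5, 6, 7, 8, 9

hence w(1..9) = (5, 4, 1, 2, 9, 8, 7, 6, 3).

ℓ(w)=17; the 6 essential cells (i,j,r):

[(1, 4, 0), (2, 3, 0), (5, 8, 4), (6, 7, 4), (7, 6, 4), (8, 3, 2)]


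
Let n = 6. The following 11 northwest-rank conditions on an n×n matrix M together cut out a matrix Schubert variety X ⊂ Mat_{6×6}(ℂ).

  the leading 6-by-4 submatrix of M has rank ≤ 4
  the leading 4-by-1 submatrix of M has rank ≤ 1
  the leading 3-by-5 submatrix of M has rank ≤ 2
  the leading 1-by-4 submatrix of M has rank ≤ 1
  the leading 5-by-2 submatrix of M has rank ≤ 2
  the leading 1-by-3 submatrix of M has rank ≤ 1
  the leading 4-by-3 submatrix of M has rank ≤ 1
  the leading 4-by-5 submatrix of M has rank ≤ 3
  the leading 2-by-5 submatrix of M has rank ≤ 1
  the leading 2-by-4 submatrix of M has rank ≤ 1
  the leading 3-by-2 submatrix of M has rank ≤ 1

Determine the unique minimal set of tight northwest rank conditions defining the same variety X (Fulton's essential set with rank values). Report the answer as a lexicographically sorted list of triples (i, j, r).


Reconstructing r_w from the 11 given conditions:

  i=1: 1 | 1 | 1 | 1 | 1 | 1
  i=2: 1 | 1 | 1 | 1 | 1 | 2
  i=3: 1 | 1 | 1 | 2 | 2 | 3
  i=4: 1 | 1 | 1 | 2 | 3 | 4
  i=5: 1 | 2 | 2 | 3 | 4 | 5
  i=6: 1 | 2 | 3 | 4 | 5 | 6

giving w = (1, 6, 4, 5, 2, 3) via Δ²R.

Fulton essential set (2 of the 8 Rothe cells):

[(2, 5, 1), (4, 3, 1)]


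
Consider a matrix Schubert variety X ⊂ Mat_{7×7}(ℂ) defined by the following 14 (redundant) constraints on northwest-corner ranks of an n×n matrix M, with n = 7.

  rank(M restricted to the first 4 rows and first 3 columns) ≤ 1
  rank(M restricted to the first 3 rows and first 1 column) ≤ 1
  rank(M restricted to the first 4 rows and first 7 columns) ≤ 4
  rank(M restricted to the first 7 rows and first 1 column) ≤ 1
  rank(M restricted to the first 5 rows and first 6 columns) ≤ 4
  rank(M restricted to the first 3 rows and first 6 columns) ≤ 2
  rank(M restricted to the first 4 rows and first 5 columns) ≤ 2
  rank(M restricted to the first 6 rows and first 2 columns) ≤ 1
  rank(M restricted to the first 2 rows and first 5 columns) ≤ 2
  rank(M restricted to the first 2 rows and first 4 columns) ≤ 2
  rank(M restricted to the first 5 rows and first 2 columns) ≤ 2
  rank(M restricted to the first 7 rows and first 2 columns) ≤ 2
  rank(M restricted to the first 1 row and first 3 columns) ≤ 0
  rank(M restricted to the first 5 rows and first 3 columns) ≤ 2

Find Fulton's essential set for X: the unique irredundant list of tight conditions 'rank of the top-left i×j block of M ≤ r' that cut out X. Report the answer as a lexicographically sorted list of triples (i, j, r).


Propagating the 14 rank bounds to every northwest block:

  i=1: 0 | 0 | 0 | 1 | 1 | 1 | 1
  i=2: 1 | 1 | 1 | 2 | 2 | 2 | 2
  i=3: 1 | 1 | 1 | 2 | 2 | 2 | 3
  i=4: 1 | 1 | 1 | 2 | 2 | 3 | 4
  i=5: 1 | 1 | 2 | 3 | 3 | 4 | 5
  i=6: 1 | 1 | 2 | 3 | 4 | 5 | 6
  i=7: 1 | 2 | 3 | 4 | 5 | 6 | 7

giving w = (4, 1, 7, 6, 3, 5, 2) via Δ²R.

5 SE-corners of the 12-cell Rothe diagram give Ess(w):

[(1, 3, 0), (3, 6, 2), (4, 3, 1), (4, 5, 2), (6, 2, 1)]


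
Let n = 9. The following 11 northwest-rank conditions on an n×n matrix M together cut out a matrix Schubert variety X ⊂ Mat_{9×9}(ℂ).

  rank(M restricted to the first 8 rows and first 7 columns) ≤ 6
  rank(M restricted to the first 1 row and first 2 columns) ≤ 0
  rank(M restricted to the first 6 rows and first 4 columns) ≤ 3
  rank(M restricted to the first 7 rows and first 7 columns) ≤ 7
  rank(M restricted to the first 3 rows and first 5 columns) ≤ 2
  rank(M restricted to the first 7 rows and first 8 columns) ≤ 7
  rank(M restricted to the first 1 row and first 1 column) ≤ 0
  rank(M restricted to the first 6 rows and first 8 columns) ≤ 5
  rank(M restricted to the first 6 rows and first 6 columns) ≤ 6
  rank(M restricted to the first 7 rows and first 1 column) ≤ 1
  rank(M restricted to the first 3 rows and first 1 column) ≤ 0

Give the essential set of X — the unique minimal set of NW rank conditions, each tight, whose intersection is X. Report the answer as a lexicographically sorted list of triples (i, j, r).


Propagating the 11 rank bounds to every northwest block:

  R[1]: 0 0 1 1 1 1 1 1 1
  R[2]: 0 1 2 2 2 2 2 2 2
  R[3]: 0 1 2 2 2 3 3 3 3
  R[4]: 1 2 3 3 3 4 4 4 4
  R[5]: 1 2 3 3 4 5 5 5 5
  R[6]: 1 2 3 3 4 5 5 5 6
  R[7]: 1 2 3 4 5 6 6 6 7
  R[8]: 1 2 3 4 5 6 6 7 8
  R[9]: 1 2 3 4 5 6 7 8 9

the unique w with this rank table is (3, 2, 6, 1, 5, 9, 4, 8, 7).

|D(w)|=11, |Ess(w)|=6:

[(1, 2, 0), (3, 1, 0), (3, 5, 2), (6, 4, 3), (6, 8, 5), (8, 7, 6)]


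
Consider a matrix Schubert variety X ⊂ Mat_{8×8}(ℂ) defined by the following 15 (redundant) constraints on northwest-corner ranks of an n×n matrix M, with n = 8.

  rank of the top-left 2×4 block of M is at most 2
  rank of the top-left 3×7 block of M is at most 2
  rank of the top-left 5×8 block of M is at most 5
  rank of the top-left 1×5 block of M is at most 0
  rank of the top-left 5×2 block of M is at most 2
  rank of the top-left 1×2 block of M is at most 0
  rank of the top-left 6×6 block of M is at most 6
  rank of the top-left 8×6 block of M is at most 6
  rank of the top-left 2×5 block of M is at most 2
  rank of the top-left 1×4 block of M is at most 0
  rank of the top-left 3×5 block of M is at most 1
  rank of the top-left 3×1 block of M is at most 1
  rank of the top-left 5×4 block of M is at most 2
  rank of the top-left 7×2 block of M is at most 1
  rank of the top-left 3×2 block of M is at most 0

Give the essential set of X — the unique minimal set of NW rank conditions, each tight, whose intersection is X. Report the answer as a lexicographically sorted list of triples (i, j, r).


Computing R[i][j] = min implied NW-rank bound (n=8, 15 conditions):

  row 1: 0 | 0 | 0 | 0 | 0 | 1 | 1 | 1
  row 2: 0 | 0 | 1 | 1 | 1 | 2 | 2 | 2
  row 3: 0 | 0 | 1 | 1 | 1 | 2 | 2 | 3
  row 4: 1 | 1 | 2 | 2 | 2 | 3 | 3 | 4
  row 5: 1 | 1 | 2 | 2 | 3 | 4 | 4 | 5
  row 6: 1 | 1 | 2 | 3 | 4 | 5 | 5 | 6
  row 7: 1 | 1 | 2 | 3 | 4 | 5 | 6 | 7
  row 8: 1 | 2 | 3 | 4 | 5 | 6 | 7 | 8

the unique w with this rank table is (6, 3, 8, 1, 5, 4, 7, 2).

ℓ(w)=16; the 6 essential cells (i,j,r):

[(1, 5, 0), (3, 2, 0), (3, 5, 1), (3, 7, 2), (5, 4, 2), (7, 2, 1)]


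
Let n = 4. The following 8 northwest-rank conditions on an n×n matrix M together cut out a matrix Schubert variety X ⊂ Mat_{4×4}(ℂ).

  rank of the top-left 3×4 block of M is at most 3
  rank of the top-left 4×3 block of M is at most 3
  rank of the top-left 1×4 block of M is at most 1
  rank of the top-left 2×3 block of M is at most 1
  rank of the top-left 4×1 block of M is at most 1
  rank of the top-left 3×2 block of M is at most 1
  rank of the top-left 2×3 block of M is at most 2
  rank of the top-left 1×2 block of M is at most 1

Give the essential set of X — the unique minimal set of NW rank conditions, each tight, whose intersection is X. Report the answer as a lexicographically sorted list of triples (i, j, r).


Reconstructing r_w from the 8 given conditions:

  i=1: 1, 1, 1, 1
  i=2: 1, 1, 1, 2
  i=3: 1, 1, 2, 3
  i=4: 1, 2, 3, 4

so w = (1, 4, 3, 2).

|D(w)|=3, |Ess(w)|=2:

[(2, 3, 1), (3, 2, 1)]


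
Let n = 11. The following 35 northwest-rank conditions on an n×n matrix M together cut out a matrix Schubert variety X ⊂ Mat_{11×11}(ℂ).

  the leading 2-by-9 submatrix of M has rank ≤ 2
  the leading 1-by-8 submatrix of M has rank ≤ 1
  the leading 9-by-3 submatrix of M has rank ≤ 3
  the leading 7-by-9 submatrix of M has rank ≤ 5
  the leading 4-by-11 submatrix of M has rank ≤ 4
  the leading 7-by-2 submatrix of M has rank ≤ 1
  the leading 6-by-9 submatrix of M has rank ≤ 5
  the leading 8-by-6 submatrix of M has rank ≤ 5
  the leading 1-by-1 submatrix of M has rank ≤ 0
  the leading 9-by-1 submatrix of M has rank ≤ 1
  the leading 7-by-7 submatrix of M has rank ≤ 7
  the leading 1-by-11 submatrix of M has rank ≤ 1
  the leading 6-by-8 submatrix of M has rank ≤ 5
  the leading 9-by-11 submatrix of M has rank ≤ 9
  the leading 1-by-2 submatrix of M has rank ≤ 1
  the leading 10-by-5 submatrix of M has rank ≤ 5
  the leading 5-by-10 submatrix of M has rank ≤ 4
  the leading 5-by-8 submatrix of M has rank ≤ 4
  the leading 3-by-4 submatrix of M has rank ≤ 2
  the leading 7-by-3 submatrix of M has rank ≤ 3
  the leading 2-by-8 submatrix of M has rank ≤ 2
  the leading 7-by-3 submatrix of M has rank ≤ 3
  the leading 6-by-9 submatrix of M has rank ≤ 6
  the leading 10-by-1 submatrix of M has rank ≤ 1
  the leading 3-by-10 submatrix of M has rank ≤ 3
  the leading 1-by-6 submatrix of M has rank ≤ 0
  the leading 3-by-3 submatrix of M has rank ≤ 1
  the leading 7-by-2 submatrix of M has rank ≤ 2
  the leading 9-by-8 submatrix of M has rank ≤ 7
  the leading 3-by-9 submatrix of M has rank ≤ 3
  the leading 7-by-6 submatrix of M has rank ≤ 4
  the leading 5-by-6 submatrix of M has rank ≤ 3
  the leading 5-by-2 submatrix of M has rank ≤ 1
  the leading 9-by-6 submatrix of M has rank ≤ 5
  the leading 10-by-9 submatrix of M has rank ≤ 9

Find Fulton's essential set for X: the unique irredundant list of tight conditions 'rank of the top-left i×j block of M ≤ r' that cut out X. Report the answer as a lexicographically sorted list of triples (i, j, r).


Computing R[i][j] = min implied NW-rank bound (n=11, 35 conditions):

  R[1]: 0, 0, 0, 0, 0, 0, 1, 1, 1, 1, 1
  R[2]: 1, 1, 1, 1, 1, 1, 2, 2, 2, 2, 2
  R[3]: 1, 1, 1, 2, 2, 2, 3, 3, 3, 3, 3
  R[4]: 1, 1, 2, 3, 3, 3, 4, 4, 4, 4, 4
  R[5]: 1, 1, 2, 3, 3, 3, 4, 4, 4, 4, 5
  R[6]: 1, 1, 2, 3, 4, 4, 5, 5, 5, 5, 6
  R[7]: 1, 1, 2, 3, 4, 4, 5, 5, 5, 6, 7
  R[8]: 1, 2, 3, 4, 5, 5, 6, 6, 6, 7, 8
  R[9]: 1, 2, 3, 4, 5, 5, 6, 7, 7, 8, 9
  R[10]: 1, 2, 3, 4, 5, 6, 7, 8, 8, 9, 10
  R[11]: 1, 2, 3, 4, 5, 6, 7, 8, 9, 10, 11

reading off 1-entries of Δ²R: w = (7, 1, 4, 3, 11, 5, 10, 2, 8, 6, 9).

Rothe diagram D(w) (21 cells), 8 SE-corners (essential conditions):

[(1, 6, 0), (3, 3, 1), (5, 6, 3), (5, 10, 4), (7, 2, 1), (7, 6, 4), (7, 9, 5), (9, 6, 5)]


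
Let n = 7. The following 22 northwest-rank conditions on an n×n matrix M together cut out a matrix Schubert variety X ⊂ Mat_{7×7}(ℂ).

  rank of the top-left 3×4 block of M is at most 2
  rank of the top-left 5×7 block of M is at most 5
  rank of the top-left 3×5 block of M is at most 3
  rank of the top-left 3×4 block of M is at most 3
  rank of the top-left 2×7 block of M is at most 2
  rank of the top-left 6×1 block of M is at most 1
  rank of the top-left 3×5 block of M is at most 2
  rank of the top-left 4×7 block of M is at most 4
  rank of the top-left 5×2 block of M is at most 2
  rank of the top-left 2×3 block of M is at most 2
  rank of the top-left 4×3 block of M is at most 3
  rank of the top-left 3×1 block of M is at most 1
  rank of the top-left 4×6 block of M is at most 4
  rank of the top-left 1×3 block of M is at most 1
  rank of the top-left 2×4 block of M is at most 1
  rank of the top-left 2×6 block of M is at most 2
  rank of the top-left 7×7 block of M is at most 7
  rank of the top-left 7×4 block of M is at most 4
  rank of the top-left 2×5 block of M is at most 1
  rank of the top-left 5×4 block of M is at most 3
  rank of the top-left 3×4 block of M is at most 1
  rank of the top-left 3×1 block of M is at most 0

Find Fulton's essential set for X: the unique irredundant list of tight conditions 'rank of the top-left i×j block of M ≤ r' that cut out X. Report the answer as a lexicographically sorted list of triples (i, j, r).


Rank table r_w(7×7) implied by the 22 constraints:

  row 1: 0, 1, 1, 1, 1, 1, 1
  row 2: 0, 1, 1, 1, 1, 2, 2
  row 3: 0, 1, 1, 1, 2, 3, 3
  row 4: 1, 2, 2, 2, 3, 4, 4
  row 5: 1, 2, 3, 3, 4, 5, 5
  row 6: 1, 2, 3, 4, 5, 6, 6
  row 7: 1, 2, 3, 4, 5, 6, 7

giving w = (2, 6, 5, 1, 3, 4, 7) via Δ²R.

Fulton essential set (3 of the 8 Rothe cells):

[(2, 5, 1), (3, 1, 0), (3, 4, 1)]
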